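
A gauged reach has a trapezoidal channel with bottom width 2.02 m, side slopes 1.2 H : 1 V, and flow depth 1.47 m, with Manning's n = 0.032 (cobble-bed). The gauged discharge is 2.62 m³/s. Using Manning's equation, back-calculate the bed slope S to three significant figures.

0.000286

A = (b + z·y)·y = (2.02 + 1.2×1.47)×1.47 = 5.562 m²
P = b + 2y√(1+z²) = 2.02 + 2×1.47×√(1+1.2²) = 6.612 m
R = A/P = 5.562/6.612 = 0.8412 m
S = (Q·n / (1·A·R^(2/3)))² = (2.62×0.032 / (1×5.562×0.8911))² = 0.0002861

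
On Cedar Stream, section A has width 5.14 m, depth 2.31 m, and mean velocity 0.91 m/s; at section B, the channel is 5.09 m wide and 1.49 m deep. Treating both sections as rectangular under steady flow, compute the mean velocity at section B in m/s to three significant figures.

1.42 m/s

Q = A₁V₁ = (5.14×2.31) × 0.91 = 10.80 m³/s
A₂ = 5.09 × 1.49 = 7.584 m²
V₂ = Q/A₂ = 10.80/7.584 = 1.425 m/s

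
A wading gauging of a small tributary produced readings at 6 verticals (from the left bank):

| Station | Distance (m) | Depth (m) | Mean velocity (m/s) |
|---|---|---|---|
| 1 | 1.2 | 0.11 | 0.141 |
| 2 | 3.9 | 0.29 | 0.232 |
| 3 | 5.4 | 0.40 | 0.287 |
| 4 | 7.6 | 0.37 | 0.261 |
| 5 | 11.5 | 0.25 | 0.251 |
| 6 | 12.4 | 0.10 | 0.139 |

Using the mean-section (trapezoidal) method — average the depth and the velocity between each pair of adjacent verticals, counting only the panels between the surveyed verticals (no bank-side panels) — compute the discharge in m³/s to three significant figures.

Panel 1-2: Δb = 2.7 m, d̄ = (0.11+0.29)/2 = 0.2, v̄ = (0.141+0.232)/2 = 0.1865 → q = 2.7×0.2×0.1865 = 0.1007 m³/s
Panel 2-3: Δb = 1.5 m, d̄ = (0.29+0.40)/2 = 0.345, v̄ = (0.232+0.287)/2 = 0.2595 → q = 1.5×0.345×0.2595 = 0.1343 m³/s
Panel 3-4: Δb = 2.2 m, d̄ = (0.40+0.37)/2 = 0.385, v̄ = (0.287+0.261)/2 = 0.274 → q = 2.2×0.385×0.274 = 0.2321 m³/s
Panel 4-5: Δb = 3.9 m, d̄ = (0.37+0.25)/2 = 0.31, v̄ = (0.261+0.251)/2 = 0.256 → q = 3.9×0.31×0.256 = 0.3095 m³/s
Panel 5-6: Δb = 0.9 m, d̄ = (0.25+0.10)/2 = 0.175, v̄ = (0.251+0.139)/2 = 0.195 → q = 0.9×0.175×0.195 = 0.03071 m³/s
Q = Σ q = 0.8073 m³/s

0.807 m³/s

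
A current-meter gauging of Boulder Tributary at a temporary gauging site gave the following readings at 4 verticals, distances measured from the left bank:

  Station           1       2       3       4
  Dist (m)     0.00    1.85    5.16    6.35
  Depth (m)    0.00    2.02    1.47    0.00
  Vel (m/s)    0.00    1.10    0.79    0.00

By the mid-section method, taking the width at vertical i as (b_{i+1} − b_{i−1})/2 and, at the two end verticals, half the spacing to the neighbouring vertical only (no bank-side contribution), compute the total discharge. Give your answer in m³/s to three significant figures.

w_2 = (5.16 − 0.00)/2 = 2.58 m; q_2 = 1.10 × 2.02 × 2.58 = 5.733 m³/s
w_3 = (6.35 − 1.85)/2 = 2.25 m; q_3 = 0.79 × 1.47 × 2.25 = 2.613 m³/s
Stations 1, 4 contribute zero (depth or velocity is 0).
Q = Σ qᵢ = 8.346 m³/s

8.35 m³/s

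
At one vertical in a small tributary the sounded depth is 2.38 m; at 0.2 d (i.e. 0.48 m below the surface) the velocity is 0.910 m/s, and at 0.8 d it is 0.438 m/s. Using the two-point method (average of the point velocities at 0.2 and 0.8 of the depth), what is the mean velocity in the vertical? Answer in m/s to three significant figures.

v̄ = (0.910 + 0.438) / 2 = 0.6740 m/s

0.674 m/s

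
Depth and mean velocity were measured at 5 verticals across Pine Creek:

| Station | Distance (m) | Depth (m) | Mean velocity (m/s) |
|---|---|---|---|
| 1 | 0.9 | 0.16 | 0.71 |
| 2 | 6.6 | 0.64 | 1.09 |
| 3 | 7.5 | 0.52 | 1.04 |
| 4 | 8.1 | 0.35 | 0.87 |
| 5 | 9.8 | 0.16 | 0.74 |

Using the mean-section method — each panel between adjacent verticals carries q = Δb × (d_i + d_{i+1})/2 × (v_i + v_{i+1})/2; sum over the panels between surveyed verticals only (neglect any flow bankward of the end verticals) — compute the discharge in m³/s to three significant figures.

3.21 m³/s

Panel 1-2: Δb = 5.7 m, d̄ = (0.16+0.64)/2 = 0.4, v̄ = (0.71+1.09)/2 = 0.9 → q = 5.7×0.4×0.9 = 2.052 m³/s
Panel 2-3: Δb = 0.9 m, d̄ = (0.64+0.52)/2 = 0.58, v̄ = (1.09+1.04)/2 = 1.065 → q = 0.9×0.58×1.065 = 0.5559 m³/s
Panel 3-4: Δb = 0.6 m, d̄ = (0.52+0.35)/2 = 0.435, v̄ = (1.04+0.87)/2 = 0.955 → q = 0.6×0.435×0.955 = 0.2493 m³/s
Panel 4-5: Δb = 1.7 m, d̄ = (0.35+0.16)/2 = 0.255, v̄ = (0.87+0.74)/2 = 0.805 → q = 1.7×0.255×0.805 = 0.3490 m³/s
Q = Σ q = 3.206 m³/s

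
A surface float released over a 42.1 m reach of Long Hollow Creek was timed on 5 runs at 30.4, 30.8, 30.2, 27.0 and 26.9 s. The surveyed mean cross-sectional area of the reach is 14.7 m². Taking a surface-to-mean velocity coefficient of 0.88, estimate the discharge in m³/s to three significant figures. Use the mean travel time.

t̄ = (30.4 + 30.8 + 30.2 + 27.0 + 26.9) / 5 = 29.06 s
v_surface = L / t̄ = 42.1 / 29.06 = 1.449 m/s
v_mean = 0.88 × 1.449 = 1.275 m/s
Q = A × v_mean = 14.7 × 1.275 = 18.74 m³/s

18.7 m³/s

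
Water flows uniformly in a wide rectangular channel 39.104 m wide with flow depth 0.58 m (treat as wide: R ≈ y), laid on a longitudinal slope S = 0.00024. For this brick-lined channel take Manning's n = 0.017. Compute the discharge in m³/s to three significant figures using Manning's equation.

14.4 m³/s

A = b·y = 39.104 × 0.58 = 22.68 m²
Wide channel: R ≈ y = 0.58 m
Q = (1/n)·A·R^(2/3)·S^(1/2) = (1/0.017) × 22.68 × 0.5800^(2/3) × 0.00024^(1/2) = 14.37 m³/s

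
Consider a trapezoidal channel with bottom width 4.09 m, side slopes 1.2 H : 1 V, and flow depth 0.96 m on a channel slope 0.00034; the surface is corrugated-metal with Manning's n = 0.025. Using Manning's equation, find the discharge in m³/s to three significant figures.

2.95 m³/s

A = (b + z·y)·y = (4.09 + 1.2×0.96)×0.96 = 5.032 m²
P = b + 2y√(1+z²) = 4.09 + 2×0.96×√(1+1.2²) = 7.089 m
R = A/P = 5.032/7.089 = 0.7099 m
Q = (1/n)·A·R^(2/3)·S^(1/2) = (1/0.025) × 5.032 × 0.7099^(2/3) × 0.00034^(1/2) = 2.954 m³/s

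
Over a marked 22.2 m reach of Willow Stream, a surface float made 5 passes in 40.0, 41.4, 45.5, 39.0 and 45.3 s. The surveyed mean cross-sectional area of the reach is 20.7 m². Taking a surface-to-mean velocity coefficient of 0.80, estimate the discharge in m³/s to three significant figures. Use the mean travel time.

t̄ = (40.0 + 41.4 + 45.5 + 39.0 + 45.3) / 5 = 42.24 s
v_surface = L / t̄ = 22.2 / 42.24 = 0.5256 m/s
v_mean = 0.80 × 0.5256 = 0.4205 m/s
Q = A × v_mean = 20.7 × 0.4205 = 8.703 m³/s

8.70 m³/s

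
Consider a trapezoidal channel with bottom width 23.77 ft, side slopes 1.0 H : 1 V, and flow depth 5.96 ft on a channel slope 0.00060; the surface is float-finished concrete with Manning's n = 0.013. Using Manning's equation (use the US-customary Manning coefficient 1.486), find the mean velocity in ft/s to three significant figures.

7.47 ft/s

A = (b + z·y)·y = (23.77 + 1.0×5.96)×5.96 = 177.2 ft²
P = b + 2y√(1+z²) = 23.77 + 2×5.96×√(1+1.0²) = 40.63 ft
R = A/P = 177.2/40.63 = 4.361 ft
Q = (1.486/n)·A·R^(2/3)·S^(1/2) = (1.486/0.013) × 177.2 × 4.361^(2/3) × 0.00060^(1/2) = 1324 ft³/s
V = Q/A = 1324/177.2 = 7.474 ft/s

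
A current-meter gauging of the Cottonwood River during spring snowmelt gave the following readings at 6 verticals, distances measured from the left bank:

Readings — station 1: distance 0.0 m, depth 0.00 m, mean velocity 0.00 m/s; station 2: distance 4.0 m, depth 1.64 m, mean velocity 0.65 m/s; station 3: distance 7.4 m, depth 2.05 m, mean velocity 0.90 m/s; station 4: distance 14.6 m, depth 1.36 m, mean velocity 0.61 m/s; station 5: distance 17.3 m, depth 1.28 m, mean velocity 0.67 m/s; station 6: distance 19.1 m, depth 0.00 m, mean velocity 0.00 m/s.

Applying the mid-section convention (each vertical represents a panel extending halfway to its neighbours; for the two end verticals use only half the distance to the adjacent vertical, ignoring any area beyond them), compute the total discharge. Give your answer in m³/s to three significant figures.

19.8 m³/s

w_2 = (7.4 − 0.0)/2 = 3.7 m; q_2 = 0.65 × 1.64 × 3.7 = 3.944 m³/s
w_3 = (14.6 − 4.0)/2 = 5.3 m; q_3 = 0.90 × 2.05 × 5.3 = 9.779 m³/s
w_4 = (17.3 − 7.4)/2 = 4.95 m; q_4 = 0.61 × 1.36 × 4.95 = 4.107 m³/s
w_5 = (19.1 − 14.6)/2 = 2.25 m; q_5 = 0.67 × 1.28 × 2.25 = 1.930 m³/s
Stations 1, 6 contribute zero (depth or velocity is 0).
Q = Σ qᵢ = 19.76 m³/s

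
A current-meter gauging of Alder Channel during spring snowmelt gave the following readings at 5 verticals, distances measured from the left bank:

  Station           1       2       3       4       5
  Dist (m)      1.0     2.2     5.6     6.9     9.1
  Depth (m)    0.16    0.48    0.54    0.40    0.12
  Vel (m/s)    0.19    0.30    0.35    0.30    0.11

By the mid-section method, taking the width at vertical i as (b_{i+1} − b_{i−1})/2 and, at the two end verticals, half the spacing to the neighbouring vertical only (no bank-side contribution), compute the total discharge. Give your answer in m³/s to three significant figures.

1.02 m³/s

w_1 = (2.2 − 1.0)/2 = 0.6 m; q_1 = 0.19 × 0.16 × 0.6 = 0.01824 m³/s
w_2 = (5.6 − 1.0)/2 = 2.3 m; q_2 = 0.30 × 0.48 × 2.3 = 0.3312 m³/s
w_3 = (6.9 − 2.2)/2 = 2.35 m; q_3 = 0.35 × 0.54 × 2.35 = 0.4442 m³/s
w_4 = (9.1 − 5.6)/2 = 1.75 m; q_4 = 0.30 × 0.40 × 1.75 = 0.2100 m³/s
w_5 = (9.1 − 6.9)/2 = 1.1 m; q_5 = 0.11 × 0.12 × 1.1 = 0.01452 m³/s
Q = Σ qᵢ = 1.018 m³/s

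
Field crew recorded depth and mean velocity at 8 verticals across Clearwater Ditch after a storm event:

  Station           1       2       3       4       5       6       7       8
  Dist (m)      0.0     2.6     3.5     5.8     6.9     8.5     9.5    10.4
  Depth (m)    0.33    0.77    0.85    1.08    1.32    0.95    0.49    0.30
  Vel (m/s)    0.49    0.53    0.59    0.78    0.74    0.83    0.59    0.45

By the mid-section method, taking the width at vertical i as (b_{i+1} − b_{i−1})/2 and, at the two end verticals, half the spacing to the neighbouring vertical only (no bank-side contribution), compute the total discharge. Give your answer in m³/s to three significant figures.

w_1 = (2.6 − 0.0)/2 = 1.3 m; q_1 = 0.49 × 0.33 × 1.3 = 0.2102 m³/s
w_2 = (3.5 − 0.0)/2 = 1.75 m; q_2 = 0.53 × 0.77 × 1.75 = 0.7142 m³/s
w_3 = (5.8 − 2.6)/2 = 1.6 m; q_3 = 0.59 × 0.85 × 1.6 = 0.8024 m³/s
w_4 = (6.9 − 3.5)/2 = 1.7 m; q_4 = 0.78 × 1.08 × 1.7 = 1.432 m³/s
w_5 = (8.5 − 5.8)/2 = 1.35 m; q_5 = 0.74 × 1.32 × 1.35 = 1.319 m³/s
w_6 = (9.5 − 6.9)/2 = 1.3 m; q_6 = 0.83 × 0.95 × 1.3 = 1.025 m³/s
w_7 = (10.4 − 8.5)/2 = 0.95 m; q_7 = 0.59 × 0.49 × 0.95 = 0.2746 m³/s
w_8 = (10.4 − 9.5)/2 = 0.45 m; q_8 = 0.45 × 0.30 × 0.45 = 0.06075 m³/s
Q = Σ qᵢ = 5.838 m³/s

5.84 m³/s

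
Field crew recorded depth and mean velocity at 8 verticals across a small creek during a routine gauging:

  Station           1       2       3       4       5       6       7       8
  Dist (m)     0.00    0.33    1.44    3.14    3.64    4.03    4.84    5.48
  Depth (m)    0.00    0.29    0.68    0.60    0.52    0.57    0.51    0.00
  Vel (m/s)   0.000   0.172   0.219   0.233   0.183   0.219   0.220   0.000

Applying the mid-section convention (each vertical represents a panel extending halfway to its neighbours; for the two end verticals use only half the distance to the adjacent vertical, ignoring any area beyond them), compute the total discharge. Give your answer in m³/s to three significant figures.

0.598 m³/s

w_2 = (1.44 − 0.00)/2 = 0.72 m; q_2 = 0.172 × 0.29 × 0.72 = 0.03591 m³/s
w_3 = (3.14 − 0.33)/2 = 1.405 m; q_3 = 0.219 × 0.68 × 1.405 = 0.2092 m³/s
w_4 = (3.64 − 1.44)/2 = 1.1 m; q_4 = 0.233 × 0.60 × 1.1 = 0.1538 m³/s
w_5 = (4.03 − 3.14)/2 = 0.445 m; q_5 = 0.183 × 0.52 × 0.445 = 0.04235 m³/s
w_6 = (4.84 − 3.64)/2 = 0.6 m; q_6 = 0.219 × 0.57 × 0.6 = 0.07490 m³/s
w_7 = (5.48 − 4.03)/2 = 0.725 m; q_7 = 0.220 × 0.51 × 0.725 = 0.08135 m³/s
Stations 1, 8 contribute zero (depth or velocity is 0).
Q = Σ qᵢ = 0.5975 m³/s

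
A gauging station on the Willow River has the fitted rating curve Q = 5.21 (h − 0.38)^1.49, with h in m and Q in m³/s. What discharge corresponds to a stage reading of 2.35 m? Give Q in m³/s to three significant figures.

14.3 m³/s

Q = 5.21 × (2.35 − 0.38)^1.49 = 5.21 × 1.97^1.49 = 14.31 m³/s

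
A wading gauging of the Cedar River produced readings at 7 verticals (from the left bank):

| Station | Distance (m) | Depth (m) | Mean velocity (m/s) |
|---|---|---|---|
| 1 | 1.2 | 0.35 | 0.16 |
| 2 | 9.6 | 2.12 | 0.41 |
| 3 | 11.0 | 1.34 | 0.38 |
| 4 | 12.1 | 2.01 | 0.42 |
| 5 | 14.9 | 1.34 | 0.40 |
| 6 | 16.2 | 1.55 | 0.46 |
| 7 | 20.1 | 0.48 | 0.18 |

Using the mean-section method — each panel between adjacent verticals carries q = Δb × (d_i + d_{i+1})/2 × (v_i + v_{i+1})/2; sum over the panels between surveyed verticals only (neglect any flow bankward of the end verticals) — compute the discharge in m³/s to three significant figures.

Panel 1-2: Δb = 8.4 m, d̄ = (0.35+2.12)/2 = 1.235, v̄ = (0.16+0.41)/2 = 0.285 → q = 8.4×1.235×0.285 = 2.957 m³/s
Panel 2-3: Δb = 1.4 m, d̄ = (2.12+1.34)/2 = 1.73, v̄ = (0.41+0.38)/2 = 0.395 → q = 1.4×1.73×0.395 = 0.9567 m³/s
Panel 3-4: Δb = 1.1 m, d̄ = (1.34+2.01)/2 = 1.675, v̄ = (0.38+0.42)/2 = 0.4 → q = 1.1×1.675×0.4 = 0.7370 m³/s
Panel 4-5: Δb = 2.8 m, d̄ = (2.01+1.34)/2 = 1.675, v̄ = (0.42+0.40)/2 = 0.41 → q = 2.8×1.675×0.41 = 1.923 m³/s
Panel 5-6: Δb = 1.3 m, d̄ = (1.34+1.55)/2 = 1.445, v̄ = (0.40+0.46)/2 = 0.43 → q = 1.3×1.445×0.43 = 0.8078 m³/s
Panel 6-7: Δb = 3.9 m, d̄ = (1.55+0.48)/2 = 1.015, v̄ = (0.46+0.18)/2 = 0.32 → q = 3.9×1.015×0.32 = 1.267 m³/s
Q = Σ q = 8.648 m³/s

8.65 m³/s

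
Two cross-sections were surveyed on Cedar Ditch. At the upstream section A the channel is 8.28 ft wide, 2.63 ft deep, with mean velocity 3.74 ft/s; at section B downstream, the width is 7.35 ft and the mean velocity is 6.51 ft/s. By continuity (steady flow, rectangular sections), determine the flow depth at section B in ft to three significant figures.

Q = A₁V₁ = (8.28×2.63) × 3.74 = 81.44 ft³/s
d₂ = Q/(b₂ V₂) = 81.44/(7.35×6.51) = 1.702 ft

1.70 ft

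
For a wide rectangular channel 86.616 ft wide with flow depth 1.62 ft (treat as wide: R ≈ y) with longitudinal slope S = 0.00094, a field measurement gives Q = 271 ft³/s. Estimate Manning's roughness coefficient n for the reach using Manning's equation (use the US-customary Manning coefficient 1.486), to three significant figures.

A = b·y = 86.616 × 1.62 = 140.3 ft²
Wide channel: R ≈ y = 1.62 ft
n = (1.486/Q)·A·R^(2/3)·S^(1/2) = (1.486/271) × 140.3 × 1.379 × 0.03066 = 0.03254

0.0325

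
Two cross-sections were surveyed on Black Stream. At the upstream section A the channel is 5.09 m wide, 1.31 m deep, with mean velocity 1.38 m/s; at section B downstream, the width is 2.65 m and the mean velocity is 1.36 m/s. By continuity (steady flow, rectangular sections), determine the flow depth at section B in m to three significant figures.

Q = A₁V₁ = (5.09×1.31) × 1.38 = 9.202 m³/s
d₂ = Q/(b₂ V₂) = 9.202/(2.65×1.36) = 2.553 m

2.55 m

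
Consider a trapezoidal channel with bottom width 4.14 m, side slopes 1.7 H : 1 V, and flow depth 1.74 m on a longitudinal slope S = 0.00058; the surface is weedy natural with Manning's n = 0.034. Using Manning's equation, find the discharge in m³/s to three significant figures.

A = (b + z·y)·y = (4.14 + 1.7×1.74)×1.74 = 12.35 m²
P = b + 2y√(1+z²) = 4.14 + 2×1.74×√(1+1.7²) = 11.00 m
R = A/P = 12.35/11.00 = 1.122 m
Q = (1/n)·A·R^(2/3)·S^(1/2) = (1/0.034) × 12.35 × 1.122^(2/3) × 0.00058^(1/2) = 9.448 m³/s

9.45 m³/s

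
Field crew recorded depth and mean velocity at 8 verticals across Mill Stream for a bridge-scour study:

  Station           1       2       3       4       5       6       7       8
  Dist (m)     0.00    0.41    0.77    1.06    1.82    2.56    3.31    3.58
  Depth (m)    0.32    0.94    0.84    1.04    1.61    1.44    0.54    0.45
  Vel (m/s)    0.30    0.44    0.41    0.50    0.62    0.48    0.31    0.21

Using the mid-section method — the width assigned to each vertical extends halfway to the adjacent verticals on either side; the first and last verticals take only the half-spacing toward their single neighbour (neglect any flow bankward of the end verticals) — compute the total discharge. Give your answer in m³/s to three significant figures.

1.93 m³/s

w_1 = (0.41 − 0.00)/2 = 0.205 m; q_1 = 0.30 × 0.32 × 0.205 = 0.01968 m³/s
w_2 = (0.77 − 0.00)/2 = 0.385 m; q_2 = 0.44 × 0.94 × 0.385 = 0.1592 m³/s
w_3 = (1.06 − 0.41)/2 = 0.325 m; q_3 = 0.41 × 0.84 × 0.325 = 0.1119 m³/s
w_4 = (1.82 − 0.77)/2 = 0.525 m; q_4 = 0.50 × 1.04 × 0.525 = 0.2730 m³/s
w_5 = (2.56 − 1.06)/2 = 0.75 m; q_5 = 0.62 × 1.61 × 0.75 = 0.7487 m³/s
w_6 = (3.31 − 1.82)/2 = 0.745 m; q_6 = 0.48 × 1.44 × 0.745 = 0.5149 m³/s
w_7 = (3.58 − 2.56)/2 = 0.51 m; q_7 = 0.31 × 0.54 × 0.51 = 0.08537 m³/s
w_8 = (3.58 − 3.31)/2 = 0.135 m; q_8 = 0.21 × 0.45 × 0.135 = 0.01276 m³/s
Q = Σ qᵢ = 1.926 m³/s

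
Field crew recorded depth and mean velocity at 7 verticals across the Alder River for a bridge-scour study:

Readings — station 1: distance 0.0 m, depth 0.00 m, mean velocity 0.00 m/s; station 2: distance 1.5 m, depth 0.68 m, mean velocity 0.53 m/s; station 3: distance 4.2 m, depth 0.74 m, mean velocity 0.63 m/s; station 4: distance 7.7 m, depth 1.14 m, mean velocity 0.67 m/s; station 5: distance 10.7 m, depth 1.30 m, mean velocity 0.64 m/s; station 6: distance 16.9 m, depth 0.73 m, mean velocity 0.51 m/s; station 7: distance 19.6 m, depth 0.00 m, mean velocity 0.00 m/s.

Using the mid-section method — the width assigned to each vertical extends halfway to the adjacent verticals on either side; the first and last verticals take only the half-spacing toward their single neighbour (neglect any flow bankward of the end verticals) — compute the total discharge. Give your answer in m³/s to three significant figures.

10.2 m³/s

w_2 = (4.2 − 0.0)/2 = 2.1 m; q_2 = 0.53 × 0.68 × 2.1 = 0.7568 m³/s
w_3 = (7.7 − 1.5)/2 = 3.1 m; q_3 = 0.63 × 0.74 × 3.1 = 1.445 m³/s
w_4 = (10.7 − 4.2)/2 = 3.25 m; q_4 = 0.67 × 1.14 × 3.25 = 2.482 m³/s
w_5 = (16.9 − 7.7)/2 = 4.6 m; q_5 = 0.64 × 1.30 × 4.6 = 3.827 m³/s
w_6 = (19.6 − 10.7)/2 = 4.45 m; q_6 = 0.51 × 0.73 × 4.45 = 1.657 m³/s
Stations 1, 7 contribute zero (depth or velocity is 0).
Q = Σ qᵢ = 10.17 m³/s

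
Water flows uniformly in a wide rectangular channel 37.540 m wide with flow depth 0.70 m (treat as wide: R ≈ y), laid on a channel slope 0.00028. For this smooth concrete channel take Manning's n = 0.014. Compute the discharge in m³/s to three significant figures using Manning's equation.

A = b·y = 37.540 × 0.70 = 26.28 m²
Wide channel: R ≈ y = 0.70 m
Q = (1/n)·A·R^(2/3)·S^(1/2) = (1/0.014) × 26.28 × 0.7000^(2/3) × 0.00028^(1/2) = 24.76 m³/s

24.8 m³/s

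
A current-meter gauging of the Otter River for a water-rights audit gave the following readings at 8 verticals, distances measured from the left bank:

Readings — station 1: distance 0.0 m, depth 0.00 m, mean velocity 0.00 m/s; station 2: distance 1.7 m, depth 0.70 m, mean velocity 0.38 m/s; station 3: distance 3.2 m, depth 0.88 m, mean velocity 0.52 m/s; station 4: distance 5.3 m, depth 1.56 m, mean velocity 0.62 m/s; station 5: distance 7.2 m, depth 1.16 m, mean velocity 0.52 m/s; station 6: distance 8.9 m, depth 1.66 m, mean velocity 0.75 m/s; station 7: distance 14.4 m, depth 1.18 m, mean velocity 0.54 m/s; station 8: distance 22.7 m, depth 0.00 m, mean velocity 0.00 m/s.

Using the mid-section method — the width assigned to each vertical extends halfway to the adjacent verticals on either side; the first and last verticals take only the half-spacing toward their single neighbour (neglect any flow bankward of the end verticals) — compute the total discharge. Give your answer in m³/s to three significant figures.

w_2 = (3.2 − 0.0)/2 = 1.6 m; q_2 = 0.38 × 0.70 × 1.6 = 0.4256 m³/s
w_3 = (5.3 − 1.7)/2 = 1.8 m; q_3 = 0.52 × 0.88 × 1.8 = 0.8237 m³/s
w_4 = (7.2 − 3.2)/2 = 2 m; q_4 = 0.62 × 1.56 × 2 = 1.934 m³/s
w_5 = (8.9 − 5.3)/2 = 1.8 m; q_5 = 0.52 × 1.16 × 1.8 = 1.086 m³/s
w_6 = (14.4 − 7.2)/2 = 3.6 m; q_6 = 0.75 × 1.66 × 3.6 = 4.482 m³/s
w_7 = (22.7 − 8.9)/2 = 6.9 m; q_7 = 0.54 × 1.18 × 6.9 = 4.397 m³/s
Stations 1, 8 contribute zero (depth or velocity is 0).
Q = Σ qᵢ = 13.15 m³/s

13.1 m³/s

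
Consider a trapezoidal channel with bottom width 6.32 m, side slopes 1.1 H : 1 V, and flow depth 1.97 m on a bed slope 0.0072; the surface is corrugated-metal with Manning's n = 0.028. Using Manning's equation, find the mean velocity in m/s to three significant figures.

A = (b + z·y)·y = (6.32 + 1.1×1.97)×1.97 = 16.72 m²
P = b + 2y√(1+z²) = 6.32 + 2×1.97×√(1+1.1²) = 12.18 m
R = A/P = 16.72/12.18 = 1.373 m
Q = (1/n)·A·R^(2/3)·S^(1/2) = (1/0.028) × 16.72 × 1.373^(2/3) × 0.0072^(1/2) = 62.59 m³/s
V = Q/A = 62.59/16.72 = 3.744 m/s

3.74 m/s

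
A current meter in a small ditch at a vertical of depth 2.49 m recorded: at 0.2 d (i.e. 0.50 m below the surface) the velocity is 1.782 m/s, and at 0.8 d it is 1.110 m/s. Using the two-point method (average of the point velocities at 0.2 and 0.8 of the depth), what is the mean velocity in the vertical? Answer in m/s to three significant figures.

1.45 m/s

v̄ = (1.782 + 1.110) / 2 = 1.446 m/s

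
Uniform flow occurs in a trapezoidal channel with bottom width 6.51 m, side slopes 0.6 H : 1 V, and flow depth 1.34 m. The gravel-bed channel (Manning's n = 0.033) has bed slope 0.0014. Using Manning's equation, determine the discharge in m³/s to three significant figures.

11.2 m³/s

A = (b + z·y)·y = (6.51 + 0.6×1.34)×1.34 = 9.801 m²
P = b + 2y√(1+z²) = 6.51 + 2×1.34×√(1+0.6²) = 9.635 m
R = A/P = 9.801/9.635 = 1.017 m
Q = (1/n)·A·R^(2/3)·S^(1/2) = (1/0.033) × 9.801 × 1.017^(2/3) × 0.0014^(1/2) = 11.24 m³/s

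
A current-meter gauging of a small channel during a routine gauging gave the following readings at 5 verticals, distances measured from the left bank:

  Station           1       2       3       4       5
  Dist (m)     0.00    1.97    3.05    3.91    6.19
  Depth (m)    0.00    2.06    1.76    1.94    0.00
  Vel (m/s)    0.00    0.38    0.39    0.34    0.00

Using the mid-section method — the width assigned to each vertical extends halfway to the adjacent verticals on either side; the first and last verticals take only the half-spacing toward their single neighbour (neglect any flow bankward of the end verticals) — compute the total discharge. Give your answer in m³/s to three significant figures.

2.90 m³/s

w_2 = (3.05 − 0.00)/2 = 1.525 m; q_2 = 0.38 × 2.06 × 1.525 = 1.194 m³/s
w_3 = (3.91 − 1.97)/2 = 0.97 m; q_3 = 0.39 × 1.76 × 0.97 = 0.6658 m³/s
w_4 = (6.19 − 3.05)/2 = 1.57 m; q_4 = 0.34 × 1.94 × 1.57 = 1.036 m³/s
Stations 1, 5 contribute zero (depth or velocity is 0).
Q = Σ qᵢ = 2.895 m³/s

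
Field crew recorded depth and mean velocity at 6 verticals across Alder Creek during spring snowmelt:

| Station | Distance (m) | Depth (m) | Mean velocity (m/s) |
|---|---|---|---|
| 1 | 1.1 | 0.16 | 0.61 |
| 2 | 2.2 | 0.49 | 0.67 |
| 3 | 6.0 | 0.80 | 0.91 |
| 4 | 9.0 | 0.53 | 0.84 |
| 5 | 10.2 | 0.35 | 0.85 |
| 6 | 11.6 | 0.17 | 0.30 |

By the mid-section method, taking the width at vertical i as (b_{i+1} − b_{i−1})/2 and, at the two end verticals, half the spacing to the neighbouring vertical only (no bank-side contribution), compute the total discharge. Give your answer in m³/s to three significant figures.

4.69 m³/s

w_1 = (2.2 − 1.1)/2 = 0.55 m; q_1 = 0.61 × 0.16 × 0.55 = 0.05368 m³/s
w_2 = (6.0 − 1.1)/2 = 2.45 m; q_2 = 0.67 × 0.49 × 2.45 = 0.8043 m³/s
w_3 = (9.0 − 2.2)/2 = 3.4 m; q_3 = 0.91 × 0.80 × 3.4 = 2.475 m³/s
w_4 = (10.2 − 6.0)/2 = 2.1 m; q_4 = 0.84 × 0.53 × 2.1 = 0.9349 m³/s
w_5 = (11.6 − 9.0)/2 = 1.3 m; q_5 = 0.85 × 0.35 × 1.3 = 0.3868 m³/s
w_6 = (11.6 − 10.2)/2 = 0.7 m; q_6 = 0.30 × 0.17 × 0.7 = 0.03570 m³/s
Q = Σ qᵢ = 4.691 m³/s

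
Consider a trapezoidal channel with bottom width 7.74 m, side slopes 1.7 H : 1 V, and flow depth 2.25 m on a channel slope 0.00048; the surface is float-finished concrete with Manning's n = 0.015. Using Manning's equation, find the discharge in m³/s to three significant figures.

A = (b + z·y)·y = (7.74 + 1.7×2.25)×2.25 = 26.02 m²
P = b + 2y√(1+z²) = 7.74 + 2×2.25×√(1+1.7²) = 16.62 m
R = A/P = 26.02/16.62 = 1.566 m
Q = (1/n)·A·R^(2/3)·S^(1/2) = (1/0.015) × 26.02 × 1.566^(2/3) × 0.00048^(1/2) = 51.25 m³/s

51.3 m³/s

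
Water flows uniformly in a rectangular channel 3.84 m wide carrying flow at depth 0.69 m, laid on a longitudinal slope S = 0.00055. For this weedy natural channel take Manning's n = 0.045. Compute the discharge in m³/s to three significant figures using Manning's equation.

0.879 m³/s

A = b·y = 3.84 × 0.69 = 2.650 m²
P = b + 2y = 3.84 + 2×0.69 = 5.220 m
R = A/P = 2.650/5.220 = 0.5076 m
Q = (1/n)·A·R^(2/3)·S^(1/2) = (1/0.045) × 2.650 × 0.5076^(2/3) × 0.00055^(1/2) = 0.8787 m³/s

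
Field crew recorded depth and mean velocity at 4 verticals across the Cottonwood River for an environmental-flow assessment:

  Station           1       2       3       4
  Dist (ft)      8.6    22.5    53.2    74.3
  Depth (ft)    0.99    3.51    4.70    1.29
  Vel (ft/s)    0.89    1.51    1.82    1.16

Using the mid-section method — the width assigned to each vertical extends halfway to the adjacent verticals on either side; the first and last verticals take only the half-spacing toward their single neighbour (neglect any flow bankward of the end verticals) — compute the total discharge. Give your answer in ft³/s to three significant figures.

w_1 = (22.5 − 8.6)/2 = 6.95 ft; q_1 = 0.89 × 0.99 × 6.95 = 6.124 ft³/s
w_2 = (53.2 − 8.6)/2 = 22.3 ft; q_2 = 1.51 × 3.51 × 22.3 = 118.2 ft³/s
w_3 = (74.3 − 22.5)/2 = 25.9 ft; q_3 = 1.82 × 4.70 × 25.9 = 221.5 ft³/s
w_4 = (74.3 − 53.2)/2 = 10.55 ft; q_4 = 1.16 × 1.29 × 10.55 = 15.79 ft³/s
Q = Σ qᵢ = 361.7 ft³/s

362 ft³/s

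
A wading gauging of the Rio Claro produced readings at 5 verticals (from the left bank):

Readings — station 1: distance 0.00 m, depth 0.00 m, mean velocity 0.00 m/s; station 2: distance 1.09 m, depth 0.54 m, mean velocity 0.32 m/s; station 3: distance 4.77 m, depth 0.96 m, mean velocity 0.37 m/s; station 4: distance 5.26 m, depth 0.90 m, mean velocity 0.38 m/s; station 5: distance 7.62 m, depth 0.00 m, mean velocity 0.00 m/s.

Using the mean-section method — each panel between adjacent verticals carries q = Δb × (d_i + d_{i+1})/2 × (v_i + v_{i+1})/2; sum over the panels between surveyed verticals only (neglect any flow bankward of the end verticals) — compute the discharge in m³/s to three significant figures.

1.37 m³/s

Panel 1-2: Δb = 1.09 m, d̄ = (0.00+0.54)/2 = 0.27, v̄ = (0.00+0.32)/2 = 0.16 → q = 1.09×0.27×0.16 = 0.04709 m³/s
Panel 2-3: Δb = 3.68 m, d̄ = (0.54+0.96)/2 = 0.75, v̄ = (0.32+0.37)/2 = 0.345 → q = 3.68×0.75×0.345 = 0.9522 m³/s
Panel 3-4: Δb = 0.49 m, d̄ = (0.96+0.90)/2 = 0.93, v̄ = (0.37+0.38)/2 = 0.375 → q = 0.49×0.93×0.375 = 0.1709 m³/s
Panel 4-5: Δb = 2.36 m, d̄ = (0.90+0.00)/2 = 0.45, v̄ = (0.38+0.00)/2 = 0.19 → q = 2.36×0.45×0.19 = 0.2018 m³/s
Q = Σ q = 1.372 m³/s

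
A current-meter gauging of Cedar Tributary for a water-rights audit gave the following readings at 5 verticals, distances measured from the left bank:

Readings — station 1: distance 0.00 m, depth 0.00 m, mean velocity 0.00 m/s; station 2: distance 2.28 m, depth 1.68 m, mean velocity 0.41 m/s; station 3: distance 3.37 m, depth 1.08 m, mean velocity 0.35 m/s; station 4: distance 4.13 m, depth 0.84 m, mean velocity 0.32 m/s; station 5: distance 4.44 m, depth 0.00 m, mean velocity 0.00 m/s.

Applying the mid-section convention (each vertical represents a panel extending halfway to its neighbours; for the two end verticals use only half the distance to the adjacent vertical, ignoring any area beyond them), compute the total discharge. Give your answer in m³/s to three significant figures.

w_2 = (3.37 − 0.00)/2 = 1.685 m; q_2 = 0.41 × 1.68 × 1.685 = 1.161 m³/s
w_3 = (4.13 − 2.28)/2 = 0.925 m; q_3 = 0.35 × 1.08 × 0.925 = 0.3497 m³/s
w_4 = (4.44 − 3.37)/2 = 0.535 m; q_4 = 0.32 × 0.84 × 0.535 = 0.1438 m³/s
Stations 1, 5 contribute zero (depth or velocity is 0).
Q = Σ qᵢ = 1.654 m³/s

1.65 m³/s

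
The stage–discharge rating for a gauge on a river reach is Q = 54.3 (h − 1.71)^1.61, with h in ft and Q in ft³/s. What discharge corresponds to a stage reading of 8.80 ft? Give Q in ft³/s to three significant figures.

1270 ft³/s

Q = 54.3 × (8.80 − 1.71)^1.61 = 54.3 × 7.09^1.61 = 1272 ft³/s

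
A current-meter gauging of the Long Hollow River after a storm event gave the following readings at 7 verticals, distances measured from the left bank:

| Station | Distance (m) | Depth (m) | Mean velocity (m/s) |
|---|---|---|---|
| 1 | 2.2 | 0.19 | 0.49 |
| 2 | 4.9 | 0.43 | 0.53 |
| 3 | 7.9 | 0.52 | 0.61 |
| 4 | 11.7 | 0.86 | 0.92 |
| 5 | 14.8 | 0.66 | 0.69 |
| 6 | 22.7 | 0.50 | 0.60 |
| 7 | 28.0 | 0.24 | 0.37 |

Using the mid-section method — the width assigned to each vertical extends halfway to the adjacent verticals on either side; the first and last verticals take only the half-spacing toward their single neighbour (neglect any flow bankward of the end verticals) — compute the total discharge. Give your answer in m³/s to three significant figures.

9.30 m³/s

w_1 = (4.9 − 2.2)/2 = 1.35 m; q_1 = 0.49 × 0.19 × 1.35 = 0.1257 m³/s
w_2 = (7.9 − 2.2)/2 = 2.85 m; q_2 = 0.53 × 0.43 × 2.85 = 0.6495 m³/s
w_3 = (11.7 − 4.9)/2 = 3.4 m; q_3 = 0.61 × 0.52 × 3.4 = 1.078 m³/s
w_4 = (14.8 − 7.9)/2 = 3.45 m; q_4 = 0.92 × 0.86 × 3.45 = 2.730 m³/s
w_5 = (22.7 − 11.7)/2 = 5.5 m; q_5 = 0.69 × 0.66 × 5.5 = 2.505 m³/s
w_6 = (28.0 − 14.8)/2 = 6.6 m; q_6 = 0.60 × 0.50 × 6.6 = 1.980 m³/s
w_7 = (28.0 − 22.7)/2 = 2.65 m; q_7 = 0.37 × 0.24 × 2.65 = 0.2353 m³/s
Q = Σ qᵢ = 9.303 m³/s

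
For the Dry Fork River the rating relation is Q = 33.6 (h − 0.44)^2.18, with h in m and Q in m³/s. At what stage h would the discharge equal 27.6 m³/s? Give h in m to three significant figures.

h − h₀ = (Q/C)^(1/b) = (27.6/33.6)^(1/2.18) = 0.9137 m
h = 0.44 + 0.9137 = 1.354 m

1.35 m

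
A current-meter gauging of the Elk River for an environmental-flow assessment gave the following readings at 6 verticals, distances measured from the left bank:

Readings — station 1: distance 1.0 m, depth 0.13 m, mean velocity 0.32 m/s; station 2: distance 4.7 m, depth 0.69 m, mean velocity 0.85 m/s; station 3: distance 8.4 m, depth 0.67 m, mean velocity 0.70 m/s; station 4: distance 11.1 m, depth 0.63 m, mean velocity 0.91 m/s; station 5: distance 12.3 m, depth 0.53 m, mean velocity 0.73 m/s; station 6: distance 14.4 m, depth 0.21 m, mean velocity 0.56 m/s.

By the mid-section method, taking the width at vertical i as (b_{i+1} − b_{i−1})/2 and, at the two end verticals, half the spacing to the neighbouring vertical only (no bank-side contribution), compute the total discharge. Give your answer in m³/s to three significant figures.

5.63 m³/s

w_1 = (4.7 − 1.0)/2 = 1.85 m; q_1 = 0.32 × 0.13 × 1.85 = 0.07696 m³/s
w_2 = (8.4 − 1.0)/2 = 3.7 m; q_2 = 0.85 × 0.69 × 3.7 = 2.170 m³/s
w_3 = (11.1 − 4.7)/2 = 3.2 m; q_3 = 0.70 × 0.67 × 3.2 = 1.501 m³/s
w_4 = (12.3 − 8.4)/2 = 1.95 m; q_4 = 0.91 × 0.63 × 1.95 = 1.118 m³/s
w_5 = (14.4 − 11.1)/2 = 1.65 m; q_5 = 0.73 × 0.53 × 1.65 = 0.6384 m³/s
w_6 = (14.4 − 12.3)/2 = 1.05 m; q_6 = 0.56 × 0.21 × 1.05 = 0.1235 m³/s
Q = Σ qᵢ = 5.628 m³/s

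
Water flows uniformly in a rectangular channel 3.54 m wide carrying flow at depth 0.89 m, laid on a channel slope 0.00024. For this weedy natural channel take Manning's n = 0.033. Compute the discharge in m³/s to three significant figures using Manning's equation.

1.04 m³/s

A = b·y = 3.54 × 0.89 = 3.151 m²
P = b + 2y = 3.54 + 2×0.89 = 5.320 m
R = A/P = 3.151/5.320 = 0.5922 m
Q = (1/n)·A·R^(2/3)·S^(1/2) = (1/0.033) × 3.151 × 0.5922^(2/3) × 0.00024^(1/2) = 1.043 m³/s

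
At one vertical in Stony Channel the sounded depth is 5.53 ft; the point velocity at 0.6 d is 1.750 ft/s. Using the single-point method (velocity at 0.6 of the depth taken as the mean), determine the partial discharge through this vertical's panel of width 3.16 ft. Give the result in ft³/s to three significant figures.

v̄ = v₀.₆ = 1.750 ft/s
q = v̄ × d × w = 1.750 × 5.53 × 3.16 = 30.58 ft³/s

30.6 ft³/s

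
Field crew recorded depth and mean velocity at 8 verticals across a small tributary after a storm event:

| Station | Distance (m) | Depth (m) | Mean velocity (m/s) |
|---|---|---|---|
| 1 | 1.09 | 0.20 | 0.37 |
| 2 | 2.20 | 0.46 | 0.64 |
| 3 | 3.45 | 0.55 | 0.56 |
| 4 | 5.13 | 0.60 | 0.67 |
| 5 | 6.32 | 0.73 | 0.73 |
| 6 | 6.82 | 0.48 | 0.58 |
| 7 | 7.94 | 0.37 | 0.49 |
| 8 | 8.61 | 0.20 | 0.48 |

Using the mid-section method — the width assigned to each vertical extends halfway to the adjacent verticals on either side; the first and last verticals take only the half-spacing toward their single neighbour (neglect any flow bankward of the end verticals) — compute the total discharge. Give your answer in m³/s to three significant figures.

2.29 m³/s

w_1 = (2.20 − 1.09)/2 = 0.555 m; q_1 = 0.37 × 0.20 × 0.555 = 0.04107 m³/s
w_2 = (3.45 − 1.09)/2 = 1.18 m; q_2 = 0.64 × 0.46 × 1.18 = 0.3474 m³/s
w_3 = (5.13 − 2.20)/2 = 1.465 m; q_3 = 0.56 × 0.55 × 1.465 = 0.4512 m³/s
w_4 = (6.32 − 3.45)/2 = 1.435 m; q_4 = 0.67 × 0.60 × 1.435 = 0.5769 m³/s
w_5 = (6.82 − 5.13)/2 = 0.845 m; q_5 = 0.73 × 0.73 × 0.845 = 0.4503 m³/s
w_6 = (7.94 − 6.32)/2 = 0.81 m; q_6 = 0.58 × 0.48 × 0.81 = 0.2255 m³/s
w_7 = (8.61 − 6.82)/2 = 0.895 m; q_7 = 0.49 × 0.37 × 0.895 = 0.1623 m³/s
w_8 = (8.61 − 7.94)/2 = 0.335 m; q_8 = 0.48 × 0.20 × 0.335 = 0.03216 m³/s
Q = Σ qᵢ = 2.287 m³/s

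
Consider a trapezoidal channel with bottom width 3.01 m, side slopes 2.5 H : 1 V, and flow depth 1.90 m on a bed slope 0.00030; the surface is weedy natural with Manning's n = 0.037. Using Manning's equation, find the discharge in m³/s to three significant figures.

A = (b + z·y)·y = (3.01 + 2.5×1.90)×1.90 = 14.74 m²
P = b + 2y√(1+z²) = 3.01 + 2×1.90×√(1+2.5²) = 13.24 m
R = A/P = 14.74/13.24 = 1.113 m
Q = (1/n)·A·R^(2/3)·S^(1/2) = (1/0.037) × 14.74 × 1.113^(2/3) × 0.00030^(1/2) = 7.415 m³/s

7.41 m³/s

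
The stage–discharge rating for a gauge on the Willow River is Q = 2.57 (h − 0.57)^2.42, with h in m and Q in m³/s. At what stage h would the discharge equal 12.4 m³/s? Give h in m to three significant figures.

2.49 m

h − h₀ = (Q/C)^(1/b) = (12.4/2.57)^(1/2.42) = 1.916 m
h = 0.57 + 1.916 = 2.486 m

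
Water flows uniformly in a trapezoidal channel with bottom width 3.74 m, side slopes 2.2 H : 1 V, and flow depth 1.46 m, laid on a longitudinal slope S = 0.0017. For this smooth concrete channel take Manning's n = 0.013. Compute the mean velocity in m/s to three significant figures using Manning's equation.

3.04 m/s

A = (b + z·y)·y = (3.74 + 2.2×1.46)×1.46 = 10.15 m²
P = b + 2y√(1+z²) = 3.74 + 2×1.46×√(1+2.2²) = 10.80 m
R = A/P = 10.15/10.80 = 0.9401 m
Q = (1/n)·A·R^(2/3)·S^(1/2) = (1/0.013) × 10.15 × 0.9401^(2/3) × 0.0017^(1/2) = 30.89 m³/s
V = Q/A = 30.89/10.15 = 3.044 m/s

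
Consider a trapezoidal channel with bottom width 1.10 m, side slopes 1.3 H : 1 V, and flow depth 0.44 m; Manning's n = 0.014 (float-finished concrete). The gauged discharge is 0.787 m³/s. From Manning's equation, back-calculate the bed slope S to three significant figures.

0.00117

A = (b + z·y)·y = (1.10 + 1.3×0.44)×0.44 = 0.7357 m²
P = b + 2y√(1+z²) = 1.10 + 2×0.44×√(1+1.3²) = 2.543 m
R = A/P = 0.7357/2.543 = 0.2893 m
S = (Q·n / (1·A·R^(2/3)))² = (0.787×0.014 / (1×0.7357×0.4374))² = 0.001172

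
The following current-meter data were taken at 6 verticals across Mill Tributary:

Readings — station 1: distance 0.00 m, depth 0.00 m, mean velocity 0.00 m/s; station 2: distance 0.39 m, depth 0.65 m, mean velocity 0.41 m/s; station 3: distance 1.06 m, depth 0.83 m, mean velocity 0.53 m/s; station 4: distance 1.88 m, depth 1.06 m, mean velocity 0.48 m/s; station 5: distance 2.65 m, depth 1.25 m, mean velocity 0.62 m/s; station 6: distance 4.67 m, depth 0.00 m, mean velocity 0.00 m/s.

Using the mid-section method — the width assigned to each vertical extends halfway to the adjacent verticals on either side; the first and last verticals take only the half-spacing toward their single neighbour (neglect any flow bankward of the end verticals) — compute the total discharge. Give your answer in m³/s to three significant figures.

w_2 = (1.06 − 0.00)/2 = 0.53 m; q_2 = 0.41 × 0.65 × 0.53 = 0.1412 m³/s
w_3 = (1.88 − 0.39)/2 = 0.745 m; q_3 = 0.53 × 0.83 × 0.745 = 0.3277 m³/s
w_4 = (2.65 − 1.06)/2 = 0.795 m; q_4 = 0.48 × 1.06 × 0.795 = 0.4045 m³/s
w_5 = (4.67 − 1.88)/2 = 1.395 m; q_5 = 0.62 × 1.25 × 1.395 = 1.081 m³/s
Stations 1, 6 contribute zero (depth or velocity is 0).
Q = Σ qᵢ = 1.955 m³/s

1.95 m³/s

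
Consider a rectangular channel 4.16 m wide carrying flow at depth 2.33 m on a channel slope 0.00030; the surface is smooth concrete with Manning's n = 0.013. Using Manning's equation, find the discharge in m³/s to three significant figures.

A = b·y = 4.16 × 2.33 = 9.693 m²
P = b + 2y = 4.16 + 2×2.33 = 8.820 m
R = A/P = 9.693/8.820 = 1.099 m
Q = (1/n)·A·R^(2/3)·S^(1/2) = (1/0.013) × 9.693 × 1.099^(2/3) × 0.00030^(1/2) = 13.75 m³/s

13.8 m³/s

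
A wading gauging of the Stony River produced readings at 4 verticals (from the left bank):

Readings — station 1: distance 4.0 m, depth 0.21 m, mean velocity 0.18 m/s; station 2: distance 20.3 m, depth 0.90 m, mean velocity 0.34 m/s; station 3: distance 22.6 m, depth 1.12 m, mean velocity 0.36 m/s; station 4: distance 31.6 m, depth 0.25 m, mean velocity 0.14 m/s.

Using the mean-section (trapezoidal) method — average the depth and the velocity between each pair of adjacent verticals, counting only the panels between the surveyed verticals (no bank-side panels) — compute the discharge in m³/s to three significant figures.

4.71 m³/s

Panel 1-2: Δb = 16.3 m, d̄ = (0.21+0.90)/2 = 0.555, v̄ = (0.18+0.34)/2 = 0.26 → q = 16.3×0.555×0.26 = 2.352 m³/s
Panel 2-3: Δb = 2.3 m, d̄ = (0.90+1.12)/2 = 1.01, v̄ = (0.34+0.36)/2 = 0.35 → q = 2.3×1.01×0.35 = 0.8131 m³/s
Panel 3-4: Δb = 9 m, d̄ = (1.12+0.25)/2 = 0.685, v̄ = (0.36+0.14)/2 = 0.25 → q = 9×0.685×0.25 = 1.541 m³/s
Q = Σ q = 4.706 m³/s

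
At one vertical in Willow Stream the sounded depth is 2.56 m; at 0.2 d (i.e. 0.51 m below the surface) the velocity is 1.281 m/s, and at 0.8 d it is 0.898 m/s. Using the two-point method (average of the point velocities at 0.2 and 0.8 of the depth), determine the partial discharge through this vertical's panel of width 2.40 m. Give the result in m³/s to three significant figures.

6.69 m³/s

v̄ = (1.281 + 0.898) / 2 = 1.090 m/s
q = v̄ × d × w = 1.090 × 2.56 × 2.40 = 6.694 m³/s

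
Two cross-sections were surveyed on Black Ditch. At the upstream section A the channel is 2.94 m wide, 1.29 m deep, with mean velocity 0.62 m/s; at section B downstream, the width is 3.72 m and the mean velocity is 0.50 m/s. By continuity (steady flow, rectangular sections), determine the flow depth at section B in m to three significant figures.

1.26 m

Q = A₁V₁ = (2.94×1.29) × 0.62 = 2.351 m³/s
d₂ = Q/(b₂ V₂) = 2.351/(3.72×0.50) = 1.264 m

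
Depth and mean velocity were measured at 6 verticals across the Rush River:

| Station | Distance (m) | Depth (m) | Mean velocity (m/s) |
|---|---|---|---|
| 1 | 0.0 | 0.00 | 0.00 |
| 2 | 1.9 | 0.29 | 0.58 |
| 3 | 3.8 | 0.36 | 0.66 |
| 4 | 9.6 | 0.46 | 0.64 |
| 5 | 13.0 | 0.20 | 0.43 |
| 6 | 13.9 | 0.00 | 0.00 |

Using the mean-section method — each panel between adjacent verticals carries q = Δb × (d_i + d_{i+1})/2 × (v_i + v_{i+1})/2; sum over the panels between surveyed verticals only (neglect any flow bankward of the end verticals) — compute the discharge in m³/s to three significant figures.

Panel 1-2: Δb = 1.9 m, d̄ = (0.00+0.29)/2 = 0.145, v̄ = (0.00+0.58)/2 = 0.29 → q = 1.9×0.145×0.29 = 0.07990 m³/s
Panel 2-3: Δb = 1.9 m, d̄ = (0.29+0.36)/2 = 0.325, v̄ = (0.58+0.66)/2 = 0.62 → q = 1.9×0.325×0.62 = 0.3829 m³/s
Panel 3-4: Δb = 5.8 m, d̄ = (0.36+0.46)/2 = 0.41, v̄ = (0.66+0.64)/2 = 0.65 → q = 5.8×0.41×0.65 = 1.546 m³/s
Panel 4-5: Δb = 3.4 m, d̄ = (0.46+0.20)/2 = 0.33, v̄ = (0.64+0.43)/2 = 0.535 → q = 3.4×0.33×0.535 = 0.6003 m³/s
Panel 5-6: Δb = 0.9 m, d̄ = (0.20+0.00)/2 = 0.1, v̄ = (0.43+0.00)/2 = 0.215 → q = 0.9×0.1×0.215 = 0.01935 m³/s
Q = Σ q = 2.628 m³/s

2.63 m³/s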